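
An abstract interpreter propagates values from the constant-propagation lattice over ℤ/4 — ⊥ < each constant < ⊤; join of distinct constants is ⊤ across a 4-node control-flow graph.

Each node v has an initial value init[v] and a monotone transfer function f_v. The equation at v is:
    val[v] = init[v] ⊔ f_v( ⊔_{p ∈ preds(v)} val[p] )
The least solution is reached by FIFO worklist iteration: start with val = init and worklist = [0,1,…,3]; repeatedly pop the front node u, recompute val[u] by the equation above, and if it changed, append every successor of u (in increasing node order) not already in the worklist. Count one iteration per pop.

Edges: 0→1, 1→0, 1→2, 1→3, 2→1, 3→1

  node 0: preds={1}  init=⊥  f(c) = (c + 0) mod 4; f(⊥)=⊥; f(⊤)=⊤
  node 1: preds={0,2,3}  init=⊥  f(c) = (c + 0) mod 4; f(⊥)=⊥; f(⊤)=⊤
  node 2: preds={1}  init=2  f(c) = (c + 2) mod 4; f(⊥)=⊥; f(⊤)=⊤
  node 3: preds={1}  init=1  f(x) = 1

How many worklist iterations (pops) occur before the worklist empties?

Trace (6 dequeues):
  [1] u=0 | in ⊥ | out ⊥ | ==
  [2] u=1 | in ⊤ | out ⊤ | prev ⊥ | push {0}
  [3] u=2 | in ⊤ | out ⊤ | prev 2 | push {1}
  [4] u=3 | in ⊤ | out 1 | ==
  [5] u=0 | in ⊤ | out ⊤ | prev ⊥ | push {}
  [6] u=1 | in ⊤ | out ⊤ | ==

Converged values:
  [0] ⊤
  [1] ⊤
  [2] ⊤
  [3] 1

6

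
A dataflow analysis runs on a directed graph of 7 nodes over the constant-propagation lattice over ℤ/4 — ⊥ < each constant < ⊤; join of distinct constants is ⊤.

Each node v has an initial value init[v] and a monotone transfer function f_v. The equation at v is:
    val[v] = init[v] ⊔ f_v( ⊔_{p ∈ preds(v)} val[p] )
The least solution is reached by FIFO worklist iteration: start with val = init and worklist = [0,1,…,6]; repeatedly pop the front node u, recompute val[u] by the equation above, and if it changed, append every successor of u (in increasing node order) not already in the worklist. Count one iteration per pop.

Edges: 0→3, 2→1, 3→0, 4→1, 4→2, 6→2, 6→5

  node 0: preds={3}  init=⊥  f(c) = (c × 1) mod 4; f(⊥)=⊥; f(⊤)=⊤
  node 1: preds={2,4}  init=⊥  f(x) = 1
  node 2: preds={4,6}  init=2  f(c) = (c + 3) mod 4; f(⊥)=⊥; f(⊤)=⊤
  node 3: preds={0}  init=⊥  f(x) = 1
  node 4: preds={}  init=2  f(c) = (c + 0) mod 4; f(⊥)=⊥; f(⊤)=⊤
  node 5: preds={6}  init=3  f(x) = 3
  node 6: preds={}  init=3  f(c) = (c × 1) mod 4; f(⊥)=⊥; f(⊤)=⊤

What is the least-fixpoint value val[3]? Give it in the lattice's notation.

1

Iteration log — 10 steps:
  step 1. node 0  ⊔preds=⊥  new=⊥  stable
  step 2. node 1  ⊔preds=2  new=1  old=⊥  +wl: 
  step 3. node 2  ⊔preds=⊤  new=⊤  old=2  +wl: 1
  step 4. node 3  ⊔preds=⊥  new=1  old=⊥  +wl: 0
  step 5. node 4  ⊔preds=⊥  new=2  stable
  step 6. node 5  ⊔preds=3  new=3  stable
  step 7. node 6  ⊔preds=⊥  new=3  stable
  step 8. node 1  ⊔preds=⊤  new=1  stable
  step 9. node 0  ⊔preds=1  new=1  old=⊥  +wl: 3
  step 10. node 3  ⊔preds=1  new=1  stable

Least fixpoint reached:
  node 0: 1
  node 1: 1
  node 2: ⊤
  node 3: 1
  node 4: 2
  node 5: 3
  node 6: 3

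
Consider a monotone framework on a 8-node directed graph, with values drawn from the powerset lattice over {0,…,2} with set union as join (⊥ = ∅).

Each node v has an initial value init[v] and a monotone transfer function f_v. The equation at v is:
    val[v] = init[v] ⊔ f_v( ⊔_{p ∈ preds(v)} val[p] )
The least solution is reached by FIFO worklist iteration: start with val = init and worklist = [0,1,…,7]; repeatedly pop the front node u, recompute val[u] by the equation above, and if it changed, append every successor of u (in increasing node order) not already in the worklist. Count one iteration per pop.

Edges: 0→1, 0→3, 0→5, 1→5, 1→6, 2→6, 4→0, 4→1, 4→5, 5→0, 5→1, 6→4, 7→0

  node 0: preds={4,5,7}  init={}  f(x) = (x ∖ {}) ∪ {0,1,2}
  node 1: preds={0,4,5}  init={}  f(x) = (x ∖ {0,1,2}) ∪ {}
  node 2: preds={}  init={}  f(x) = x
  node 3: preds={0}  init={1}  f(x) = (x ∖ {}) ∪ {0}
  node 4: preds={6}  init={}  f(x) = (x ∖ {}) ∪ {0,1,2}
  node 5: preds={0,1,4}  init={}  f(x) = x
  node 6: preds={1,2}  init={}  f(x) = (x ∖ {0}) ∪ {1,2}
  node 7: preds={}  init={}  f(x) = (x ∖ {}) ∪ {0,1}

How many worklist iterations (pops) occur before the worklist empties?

Trace (11 dequeues):
  [1] u=0 | in {} | out {0,1,2} | prev {} | push {}
  [2] u=1 | in {0,1,2} | out {} | ==
  [3] u=2 | in {} | out {} | ==
  [4] u=3 | in {0,1,2} | out {0,1,2} | prev {1} | push {}
  [5] u=4 | in {} | out {0,1,2} | prev {} | push {0,1}
  [6] u=5 | in {0,1,2} | out {0,1,2} | prev {} | push {}
  [7] u=6 | in {} | out {1,2} | prev {} | push {4}
  [8] u=7 | in {} | out {0,1} | prev {} | push {}
  [9] u=0 | in {0,1,2} | out {0,1,2} | ==
  [10] u=1 | in {0,1,2} | out {} | ==
  [11] u=4 | in {1,2} | out {0,1,2} | ==

Converged values:
  [0] {0,1,2}
  [1] {}
  [2] {}
  [3] {0,1,2}
  [4] {0,1,2}
  [5] {0,1,2}
  [6] {1,2}
  [7] {0,1}

11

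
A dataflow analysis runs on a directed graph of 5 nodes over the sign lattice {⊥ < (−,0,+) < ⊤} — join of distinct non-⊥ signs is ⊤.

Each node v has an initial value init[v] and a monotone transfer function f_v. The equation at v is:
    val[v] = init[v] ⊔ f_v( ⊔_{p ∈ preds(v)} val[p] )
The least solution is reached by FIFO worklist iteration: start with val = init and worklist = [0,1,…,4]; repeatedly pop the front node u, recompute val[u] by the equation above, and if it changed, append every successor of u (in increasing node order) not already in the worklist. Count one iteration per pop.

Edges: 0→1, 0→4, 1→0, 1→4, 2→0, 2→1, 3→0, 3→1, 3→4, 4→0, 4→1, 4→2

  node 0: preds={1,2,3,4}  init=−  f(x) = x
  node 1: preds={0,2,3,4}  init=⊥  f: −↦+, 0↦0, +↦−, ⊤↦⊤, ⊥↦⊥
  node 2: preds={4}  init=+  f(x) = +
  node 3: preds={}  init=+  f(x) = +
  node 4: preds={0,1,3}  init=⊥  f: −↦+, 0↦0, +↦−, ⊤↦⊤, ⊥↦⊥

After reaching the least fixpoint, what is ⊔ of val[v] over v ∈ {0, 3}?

⊤

Trace (8 dequeues):
  [1] u=0 | in + | out ⊤ | prev − | push {}
  [2] u=1 | in ⊤ | out ⊤ | prev ⊥ | push {0}
  [3] u=2 | in ⊥ | out + | ==
  [4] u=3 | in ⊥ | out + | ==
  [5] u=4 | in ⊤ | out ⊤ | prev ⊥ | push {1,2}
  [6] u=0 | in ⊤ | out ⊤ | ==
  [7] u=1 | in ⊤ | out ⊤ | ==
  [8] u=2 | in ⊤ | out + | ==

Converged values:
  [0] ⊤
  [1] ⊤
  [2] +
  [3] +
  [4] ⊤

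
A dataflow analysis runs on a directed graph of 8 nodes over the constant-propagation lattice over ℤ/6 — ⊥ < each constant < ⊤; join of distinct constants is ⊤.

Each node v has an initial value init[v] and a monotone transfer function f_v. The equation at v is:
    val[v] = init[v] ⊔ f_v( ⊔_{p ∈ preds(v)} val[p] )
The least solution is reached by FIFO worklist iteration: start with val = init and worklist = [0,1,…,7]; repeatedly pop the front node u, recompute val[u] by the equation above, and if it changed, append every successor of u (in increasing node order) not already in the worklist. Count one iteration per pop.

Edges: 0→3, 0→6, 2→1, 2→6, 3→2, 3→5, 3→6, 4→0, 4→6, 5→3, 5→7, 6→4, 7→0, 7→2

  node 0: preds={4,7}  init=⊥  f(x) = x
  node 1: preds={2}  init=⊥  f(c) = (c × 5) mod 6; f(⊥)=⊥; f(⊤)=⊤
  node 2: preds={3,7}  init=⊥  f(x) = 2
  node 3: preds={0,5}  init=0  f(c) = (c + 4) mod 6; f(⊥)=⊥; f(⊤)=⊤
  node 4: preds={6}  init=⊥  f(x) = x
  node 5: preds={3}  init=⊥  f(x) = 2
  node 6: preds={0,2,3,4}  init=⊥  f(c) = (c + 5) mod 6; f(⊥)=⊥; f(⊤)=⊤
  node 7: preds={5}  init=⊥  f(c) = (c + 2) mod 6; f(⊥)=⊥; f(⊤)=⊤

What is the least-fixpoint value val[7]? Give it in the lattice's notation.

Worklist (18 pops):
  #1 pop 0: in=⊥ → ⊥ (no change)
  #2 pop 1: in=⊥ → ⊥ (no change)
  #3 pop 2: in=0 → 2 (was ⊥); enqueue [1]
  #4 pop 3: in=⊥ → 0 (no change)
  #5 pop 4: in=⊥ → ⊥ (no change)
  #6 pop 5: in=0 → 2 (was ⊥); enqueue [3]
  #7 pop 6: in=⊤ → ⊤ (was ⊥); enqueue [4]
  #8 pop 7: in=2 → 4 (was ⊥); enqueue [0,2]
  #9 pop 1: in=2 → 4 (was ⊥); enqueue []
  #10 pop 3: in=2 → 0 (no change)
  #11 pop 4: in=⊤ → ⊤ (was ⊥); enqueue [6]
  #12 pop 0: in=⊤ → ⊤ (was ⊥); enqueue [3]
  #13 pop 2: in=⊤ → 2 (no change)
  #14 pop 6: in=⊤ → ⊤ (no change)
  #15 pop 3: in=⊤ → ⊤ (was 0); enqueue [2,5,6]
  #16 pop 2: in=⊤ → 2 (no change)
  #17 pop 5: in=⊤ → 2 (no change)
  #18 pop 6: in=⊤ → ⊤ (no change)

Fixpoint:
  val[0] = ⊤
  val[1] = 4
  val[2] = 2
  val[3] = ⊤
  val[4] = ⊤
  val[5] = 2
  val[6] = ⊤
  val[7] = 4

4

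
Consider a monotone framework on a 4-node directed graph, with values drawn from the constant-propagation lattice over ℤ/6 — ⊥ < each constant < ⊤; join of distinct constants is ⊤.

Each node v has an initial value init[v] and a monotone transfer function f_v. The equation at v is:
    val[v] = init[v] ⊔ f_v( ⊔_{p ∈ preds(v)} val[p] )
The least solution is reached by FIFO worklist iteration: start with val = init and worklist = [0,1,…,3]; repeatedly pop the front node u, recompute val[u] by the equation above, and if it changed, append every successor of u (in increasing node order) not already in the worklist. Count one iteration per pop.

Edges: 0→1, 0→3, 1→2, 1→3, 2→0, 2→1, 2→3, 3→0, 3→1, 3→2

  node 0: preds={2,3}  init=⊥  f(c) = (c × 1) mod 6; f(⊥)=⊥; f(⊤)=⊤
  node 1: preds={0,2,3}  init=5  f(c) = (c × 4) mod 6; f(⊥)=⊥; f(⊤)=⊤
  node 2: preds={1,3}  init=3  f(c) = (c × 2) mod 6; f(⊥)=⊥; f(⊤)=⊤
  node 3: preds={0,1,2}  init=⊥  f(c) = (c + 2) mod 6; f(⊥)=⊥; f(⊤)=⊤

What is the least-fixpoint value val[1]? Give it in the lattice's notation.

⊤

Worklist (8 pops):
  #1 pop 0: in=3 → 3 (was ⊥); enqueue []
  #2 pop 1: in=3 → ⊤ (was 5); enqueue []
  #3 pop 2: in=⊤ → ⊤ (was 3); enqueue [0,1]
  #4 pop 3: in=⊤ → ⊤ (was ⊥); enqueue [2]
  #5 pop 0: in=⊤ → ⊤ (was 3); enqueue [3]
  #6 pop 1: in=⊤ → ⊤ (no change)
  #7 pop 2: in=⊤ → ⊤ (no change)
  #8 pop 3: in=⊤ → ⊤ (no change)

Fixpoint:
  val[0] = ⊤
  val[1] = ⊤
  val[2] = ⊤
  val[3] = ⊤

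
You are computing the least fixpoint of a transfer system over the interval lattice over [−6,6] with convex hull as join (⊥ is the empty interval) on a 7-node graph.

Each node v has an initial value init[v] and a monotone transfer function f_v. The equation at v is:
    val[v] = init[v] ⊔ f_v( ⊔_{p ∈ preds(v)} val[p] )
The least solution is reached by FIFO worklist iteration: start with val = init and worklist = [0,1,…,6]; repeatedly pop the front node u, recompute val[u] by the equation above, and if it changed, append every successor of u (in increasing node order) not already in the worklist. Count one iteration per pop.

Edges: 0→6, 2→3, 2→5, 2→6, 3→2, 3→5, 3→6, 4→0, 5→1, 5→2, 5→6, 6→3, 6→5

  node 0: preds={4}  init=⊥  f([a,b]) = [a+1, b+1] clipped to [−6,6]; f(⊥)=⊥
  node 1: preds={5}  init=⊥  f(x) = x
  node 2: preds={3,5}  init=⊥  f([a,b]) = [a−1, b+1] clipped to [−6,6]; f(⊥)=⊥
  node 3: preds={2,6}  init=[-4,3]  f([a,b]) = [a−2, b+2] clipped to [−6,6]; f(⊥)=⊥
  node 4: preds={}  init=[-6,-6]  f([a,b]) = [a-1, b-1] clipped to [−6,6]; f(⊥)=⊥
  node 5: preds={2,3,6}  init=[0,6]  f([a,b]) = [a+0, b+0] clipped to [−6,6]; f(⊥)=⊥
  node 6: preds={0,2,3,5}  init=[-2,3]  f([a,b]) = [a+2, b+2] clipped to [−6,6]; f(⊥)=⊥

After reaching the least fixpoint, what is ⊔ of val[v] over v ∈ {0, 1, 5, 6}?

[-6,6]

Trace (12 dequeues):
  [1] u=0 | in [-6,-6] | out [-5,-5] | prev ⊥ | push {}
  [2] u=1 | in [0,6] | out [0,6] | prev ⊥ | push {}
  [3] u=2 | in [-4,6] | out [-5,6] | prev ⊥ | push {}
  [4] u=3 | in [-5,6] | out [-6,6] | prev [-4,3] | push {2}
  [5] u=4 | in ⊥ | out [-6,-6] | ==
  [6] u=5 | in [-6,6] | out [-6,6] | prev [0,6] | push {1}
  [7] u=6 | in [-6,6] | out [-4,6] | prev [-2,3] | push {3,5}
  [8] u=2 | in [-6,6] | out [-6,6] | prev [-5,6] | push {6}
  [9] u=1 | in [-6,6] | out [-6,6] | prev [0,6] | push {}
  [10] u=3 | in [-6,6] | out [-6,6] | ==
  [11] u=5 | in [-6,6] | out [-6,6] | ==
  [12] u=6 | in [-6,6] | out [-4,6] | ==

Converged values:
  [0] [-5,-5]
  [1] [-6,6]
  [2] [-6,6]
  [3] [-6,6]
  [4] [-6,-6]
  [5] [-6,6]
  [6] [-4,6]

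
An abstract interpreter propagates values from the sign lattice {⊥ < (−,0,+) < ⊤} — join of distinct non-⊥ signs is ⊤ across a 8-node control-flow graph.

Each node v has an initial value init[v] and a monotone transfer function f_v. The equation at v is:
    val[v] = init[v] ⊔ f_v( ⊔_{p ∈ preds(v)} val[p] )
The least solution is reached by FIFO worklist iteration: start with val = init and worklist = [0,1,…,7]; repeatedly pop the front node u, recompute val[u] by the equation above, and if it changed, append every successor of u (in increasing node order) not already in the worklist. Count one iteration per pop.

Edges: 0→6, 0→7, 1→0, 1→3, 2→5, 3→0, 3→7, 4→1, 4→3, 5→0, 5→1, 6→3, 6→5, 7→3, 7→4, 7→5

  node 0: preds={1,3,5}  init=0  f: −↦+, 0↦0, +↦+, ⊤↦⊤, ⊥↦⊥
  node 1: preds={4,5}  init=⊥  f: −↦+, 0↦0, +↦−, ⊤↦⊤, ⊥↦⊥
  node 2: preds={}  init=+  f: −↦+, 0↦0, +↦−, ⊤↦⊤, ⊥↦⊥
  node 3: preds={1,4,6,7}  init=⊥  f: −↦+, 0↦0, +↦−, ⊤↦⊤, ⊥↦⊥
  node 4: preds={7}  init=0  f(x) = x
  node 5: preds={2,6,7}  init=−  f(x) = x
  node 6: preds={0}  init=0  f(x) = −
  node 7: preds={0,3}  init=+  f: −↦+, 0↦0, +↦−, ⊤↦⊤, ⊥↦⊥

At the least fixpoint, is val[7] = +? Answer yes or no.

no

Iteration log — 13 steps:
  step 1. node 0  ⊔preds=−  new=⊤  old=0  +wl: 
  step 2. node 1  ⊔preds=⊤  new=⊤  old=⊥  +wl: 0
  step 3. node 2  ⊔preds=⊥  new=+  stable
  step 4. node 3  ⊔preds=⊤  new=⊤  old=⊥  +wl: 
  step 5. node 4  ⊔preds=+  new=⊤  old=0  +wl: 1,3
  step 6. node 5  ⊔preds=⊤  new=⊤  old=−  +wl: 
  step 7. node 6  ⊔preds=⊤  new=⊤  old=0  +wl: 5
  step 8. node 7  ⊔preds=⊤  new=⊤  old=+  +wl: 4
  step 9. node 0  ⊔preds=⊤  new=⊤  stable
  step 10. node 1  ⊔preds=⊤  new=⊤  stable
  step 11. node 3  ⊔preds=⊤  new=⊤  stable
  step 12. node 5  ⊔preds=⊤  new=⊤  stable
  step 13. node 4  ⊔preds=⊤  new=⊤  stable

Least fixpoint reached:
  node 0: ⊤
  node 1: ⊤
  node 2: +
  node 3: ⊤
  node 4: ⊤
  node 5: ⊤
  node 6: ⊤
  node 7: ⊤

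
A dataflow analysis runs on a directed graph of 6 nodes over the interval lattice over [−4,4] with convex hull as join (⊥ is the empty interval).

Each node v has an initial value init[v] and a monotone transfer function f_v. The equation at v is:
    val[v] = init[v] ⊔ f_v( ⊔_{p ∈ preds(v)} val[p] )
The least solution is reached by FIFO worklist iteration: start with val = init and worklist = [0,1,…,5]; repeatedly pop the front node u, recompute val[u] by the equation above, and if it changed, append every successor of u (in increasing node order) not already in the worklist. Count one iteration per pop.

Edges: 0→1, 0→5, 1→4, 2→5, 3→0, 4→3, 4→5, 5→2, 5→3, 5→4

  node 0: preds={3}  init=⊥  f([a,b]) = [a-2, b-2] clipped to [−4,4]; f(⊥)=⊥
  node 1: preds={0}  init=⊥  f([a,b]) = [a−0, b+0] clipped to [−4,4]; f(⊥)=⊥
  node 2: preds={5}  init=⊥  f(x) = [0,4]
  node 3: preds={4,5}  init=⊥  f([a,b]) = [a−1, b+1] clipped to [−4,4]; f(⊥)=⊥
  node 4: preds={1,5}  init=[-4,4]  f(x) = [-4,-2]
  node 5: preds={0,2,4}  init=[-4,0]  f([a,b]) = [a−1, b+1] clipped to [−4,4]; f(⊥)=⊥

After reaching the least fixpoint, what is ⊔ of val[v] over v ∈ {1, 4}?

Worklist (13 pops):
  #1 pop 0: in=⊥ → ⊥ (no change)
  #2 pop 1: in=⊥ → ⊥ (no change)
  #3 pop 2: in=[-4,0] → [0,4] (was ⊥); enqueue []
  #4 pop 3: in=[-4,4] → [-4,4] (was ⊥); enqueue [0]
  #5 pop 4: in=[-4,0] → [-4,4] (no change)
  #6 pop 5: in=[-4,4] → [-4,4] (was [-4,0]); enqueue [2,3,4]
  #7 pop 0: in=[-4,4] → [-4,2] (was ⊥); enqueue [1,5]
  #8 pop 2: in=[-4,4] → [0,4] (no change)
  #9 pop 3: in=[-4,4] → [-4,4] (no change)
  #10 pop 4: in=[-4,4] → [-4,4] (no change)
  #11 pop 1: in=[-4,2] → [-4,2] (was ⊥); enqueue [4]
  #12 pop 5: in=[-4,4] → [-4,4] (no change)
  #13 pop 4: in=[-4,4] → [-4,4] (no change)

Fixpoint:
  val[0] = [-4,2]
  val[1] = [-4,2]
  val[2] = [0,4]
  val[3] = [-4,4]
  val[4] = [-4,4]
  val[5] = [-4,4]

[-4,4]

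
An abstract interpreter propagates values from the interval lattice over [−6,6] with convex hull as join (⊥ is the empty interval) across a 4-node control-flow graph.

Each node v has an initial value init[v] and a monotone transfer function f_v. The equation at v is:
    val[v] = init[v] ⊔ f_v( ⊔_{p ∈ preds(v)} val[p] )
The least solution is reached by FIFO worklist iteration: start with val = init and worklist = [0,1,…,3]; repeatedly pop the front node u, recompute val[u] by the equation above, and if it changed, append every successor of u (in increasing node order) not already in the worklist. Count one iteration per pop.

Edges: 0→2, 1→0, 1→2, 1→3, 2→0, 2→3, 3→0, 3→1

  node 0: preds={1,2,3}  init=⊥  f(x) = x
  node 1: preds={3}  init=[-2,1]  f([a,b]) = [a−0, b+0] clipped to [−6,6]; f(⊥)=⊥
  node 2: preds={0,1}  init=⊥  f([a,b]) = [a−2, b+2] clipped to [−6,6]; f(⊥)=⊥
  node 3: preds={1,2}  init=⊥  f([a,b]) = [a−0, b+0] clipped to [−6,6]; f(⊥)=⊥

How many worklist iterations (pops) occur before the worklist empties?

19

Iteration log — 19 steps:
  step 1. node 0  ⊔preds=[-2,1]  new=[-2,1]  old=⊥  +wl: 
  step 2. node 1  ⊔preds=⊥  new=[-2,1]  stable
  step 3. node 2  ⊔preds=[-2,1]  new=[-4,3]  old=⊥  +wl: 0
  step 4. node 3  ⊔preds=[-4,3]  new=[-4,3]  old=⊥  +wl: 1
  step 5. node 0  ⊔preds=[-4,3]  new=[-4,3]  old=[-2,1]  +wl: 2
  step 6. node 1  ⊔preds=[-4,3]  new=[-4,3]  old=[-2,1]  +wl: 0,3
  step 7. node 2  ⊔preds=[-4,3]  new=[-6,5]  old=[-4,3]  +wl: 
  step 8. node 0  ⊔preds=[-6,5]  new=[-6,5]  old=[-4,3]  +wl: 2
  step 9. node 3  ⊔preds=[-6,5]  new=[-6,5]  old=[-4,3]  +wl: 0,1
  step 10. node 2  ⊔preds=[-6,5]  new=[-6,6]  old=[-6,5]  +wl: 3
  step 11. node 0  ⊔preds=[-6,6]  new=[-6,6]  old=[-6,5]  +wl: 2
  step 12. node 1  ⊔preds=[-6,5]  new=[-6,5]  old=[-4,3]  +wl: 0
  step 13. node 3  ⊔preds=[-6,6]  new=[-6,6]  old=[-6,5]  +wl: 1
  step 14. node 2  ⊔preds=[-6,6]  new=[-6,6]  stable
  step 15. node 0  ⊔preds=[-6,6]  new=[-6,6]  stable
  step 16. node 1  ⊔preds=[-6,6]  new=[-6,6]  old=[-6,5]  +wl: 0,2,3
  step 17. node 0  ⊔preds=[-6,6]  new=[-6,6]  stable
  step 18. node 2  ⊔preds=[-6,6]  new=[-6,6]  stable
  step 19. node 3  ⊔preds=[-6,6]  new=[-6,6]  stable

Least fixpoint reached:
  node 0: [-6,6]
  node 1: [-6,6]
  node 2: [-6,6]
  node 3: [-6,6]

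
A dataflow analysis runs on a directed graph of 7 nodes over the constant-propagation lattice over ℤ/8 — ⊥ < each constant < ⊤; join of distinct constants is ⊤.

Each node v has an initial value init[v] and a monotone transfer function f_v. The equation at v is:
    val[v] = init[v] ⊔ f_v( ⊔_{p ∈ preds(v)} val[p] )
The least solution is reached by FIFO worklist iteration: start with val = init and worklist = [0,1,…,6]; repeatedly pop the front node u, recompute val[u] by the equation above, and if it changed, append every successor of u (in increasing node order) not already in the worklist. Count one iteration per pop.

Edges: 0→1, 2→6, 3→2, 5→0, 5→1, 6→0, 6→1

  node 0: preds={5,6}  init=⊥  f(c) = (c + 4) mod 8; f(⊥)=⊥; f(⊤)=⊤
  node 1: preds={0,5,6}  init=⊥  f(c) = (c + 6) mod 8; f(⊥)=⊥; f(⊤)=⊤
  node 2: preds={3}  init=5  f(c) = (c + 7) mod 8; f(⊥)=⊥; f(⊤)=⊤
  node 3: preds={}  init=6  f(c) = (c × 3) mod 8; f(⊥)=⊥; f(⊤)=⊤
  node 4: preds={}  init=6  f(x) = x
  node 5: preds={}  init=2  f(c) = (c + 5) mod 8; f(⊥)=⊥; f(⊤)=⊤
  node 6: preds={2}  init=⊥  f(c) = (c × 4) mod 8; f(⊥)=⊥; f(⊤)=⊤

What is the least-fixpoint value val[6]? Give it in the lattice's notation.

4

Trace (9 dequeues):
  [1] u=0 | in 2 | out 6 | prev ⊥ | push {}
  [2] u=1 | in ⊤ | out ⊤ | prev ⊥ | push {}
  [3] u=2 | in 6 | out 5 | ==
  [4] u=3 | in ⊥ | out 6 | ==
  [5] u=4 | in ⊥ | out 6 | ==
  [6] u=5 | in ⊥ | out 2 | ==
  [7] u=6 | in 5 | out 4 | prev ⊥ | push {0,1}
  [8] u=0 | in ⊤ | out ⊤ | prev 6 | push {}
  [9] u=1 | in ⊤ | out ⊤ | ==

Converged values:
  [0] ⊤
  [1] ⊤
  [2] 5
  [3] 6
  [4] 6
  [5] 2
  [6] 4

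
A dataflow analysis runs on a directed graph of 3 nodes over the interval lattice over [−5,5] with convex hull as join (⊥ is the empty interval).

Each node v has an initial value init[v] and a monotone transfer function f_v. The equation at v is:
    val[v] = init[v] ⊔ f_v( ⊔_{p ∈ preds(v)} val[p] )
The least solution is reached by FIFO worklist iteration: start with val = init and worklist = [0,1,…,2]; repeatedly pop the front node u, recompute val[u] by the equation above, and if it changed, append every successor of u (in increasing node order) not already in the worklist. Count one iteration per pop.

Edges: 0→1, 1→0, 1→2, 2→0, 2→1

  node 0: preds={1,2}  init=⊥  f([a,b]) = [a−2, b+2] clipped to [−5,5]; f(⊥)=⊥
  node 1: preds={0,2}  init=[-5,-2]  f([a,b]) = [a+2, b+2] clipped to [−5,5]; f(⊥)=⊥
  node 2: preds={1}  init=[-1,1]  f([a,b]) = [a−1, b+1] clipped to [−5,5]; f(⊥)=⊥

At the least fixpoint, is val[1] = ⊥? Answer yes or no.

Iteration log — 5 steps:
  step 1. node 0  ⊔preds=[-5,1]  new=[-5,3]  old=⊥  +wl: 
  step 2. node 1  ⊔preds=[-5,3]  new=[-5,5]  old=[-5,-2]  +wl: 0
  step 3. node 2  ⊔preds=[-5,5]  new=[-5,5]  old=[-1,1]  +wl: 1
  step 4. node 0  ⊔preds=[-5,5]  new=[-5,5]  old=[-5,3]  +wl: 
  step 5. node 1  ⊔preds=[-5,5]  new=[-5,5]  stable

Least fixpoint reached:
  node 0: [-5,5]
  node 1: [-5,5]
  node 2: [-5,5]

no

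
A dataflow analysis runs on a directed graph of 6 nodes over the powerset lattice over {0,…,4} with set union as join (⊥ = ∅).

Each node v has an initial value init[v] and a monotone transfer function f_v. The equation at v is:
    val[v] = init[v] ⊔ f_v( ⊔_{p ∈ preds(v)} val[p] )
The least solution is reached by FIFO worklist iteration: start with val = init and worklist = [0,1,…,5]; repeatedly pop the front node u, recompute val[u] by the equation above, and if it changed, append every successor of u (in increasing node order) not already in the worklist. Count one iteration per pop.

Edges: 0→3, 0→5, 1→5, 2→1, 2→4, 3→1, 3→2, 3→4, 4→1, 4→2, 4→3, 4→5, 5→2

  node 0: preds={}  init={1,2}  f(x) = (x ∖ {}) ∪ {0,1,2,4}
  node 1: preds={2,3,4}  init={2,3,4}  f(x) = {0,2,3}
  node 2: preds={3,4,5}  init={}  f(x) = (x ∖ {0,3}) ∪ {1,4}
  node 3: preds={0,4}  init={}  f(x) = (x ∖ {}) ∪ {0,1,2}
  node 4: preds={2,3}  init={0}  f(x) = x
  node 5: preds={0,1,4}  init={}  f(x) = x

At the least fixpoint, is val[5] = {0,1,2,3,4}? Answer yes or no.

Worklist (11 pops):
  #1 pop 0: in={} → {0,1,2,4} (was {1,2}); enqueue []
  #2 pop 1: in={0} → {0,2,3,4} (was {2,3,4}); enqueue []
  #3 pop 2: in={0} → {1,4} (was {}); enqueue [1]
  #4 pop 3: in={0,1,2,4} → {0,1,2,4} (was {}); enqueue [2]
  #5 pop 4: in={0,1,2,4} → {0,1,2,4} (was {0}); enqueue [3]
  #6 pop 5: in={0,1,2,3,4} → {0,1,2,3,4} (was {}); enqueue []
  #7 pop 1: in={0,1,2,4} → {0,2,3,4} (no change)
  #8 pop 2: in={0,1,2,3,4} → {1,2,4} (was {1,4}); enqueue [1,4]
  #9 pop 3: in={0,1,2,4} → {0,1,2,4} (no change)
  #10 pop 1: in={0,1,2,4} → {0,2,3,4} (no change)
  #11 pop 4: in={0,1,2,4} → {0,1,2,4} (no change)

Fixpoint:
  val[0] = {0,1,2,4}
  val[1] = {0,2,3,4}
  val[2] = {1,2,4}
  val[3] = {0,1,2,4}
  val[4] = {0,1,2,4}
  val[5] = {0,1,2,3,4}

yes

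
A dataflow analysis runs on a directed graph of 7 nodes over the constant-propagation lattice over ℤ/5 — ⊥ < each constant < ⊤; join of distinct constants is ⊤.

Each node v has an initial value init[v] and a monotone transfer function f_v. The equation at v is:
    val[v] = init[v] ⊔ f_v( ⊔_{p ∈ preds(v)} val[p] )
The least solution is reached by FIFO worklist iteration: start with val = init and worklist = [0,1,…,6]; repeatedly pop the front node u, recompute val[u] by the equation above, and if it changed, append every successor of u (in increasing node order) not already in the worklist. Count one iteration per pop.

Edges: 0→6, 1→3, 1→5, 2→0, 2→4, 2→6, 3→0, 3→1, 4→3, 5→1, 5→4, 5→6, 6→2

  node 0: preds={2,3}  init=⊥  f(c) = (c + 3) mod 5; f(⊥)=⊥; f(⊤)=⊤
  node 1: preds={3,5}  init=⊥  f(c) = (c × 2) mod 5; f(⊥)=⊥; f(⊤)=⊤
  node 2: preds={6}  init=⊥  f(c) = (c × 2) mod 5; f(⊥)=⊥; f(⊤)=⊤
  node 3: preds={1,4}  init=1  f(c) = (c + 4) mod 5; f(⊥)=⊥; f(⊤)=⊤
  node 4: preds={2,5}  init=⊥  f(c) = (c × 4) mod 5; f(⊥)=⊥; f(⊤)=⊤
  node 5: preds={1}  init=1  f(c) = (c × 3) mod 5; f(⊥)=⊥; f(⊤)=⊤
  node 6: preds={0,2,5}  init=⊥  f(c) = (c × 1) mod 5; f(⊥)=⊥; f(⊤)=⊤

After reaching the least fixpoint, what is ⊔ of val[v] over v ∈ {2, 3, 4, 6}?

Trace (18 dequeues):
  [1] u=0 | in 1 | out 4 | prev ⊥ | push {}
  [2] u=1 | in 1 | out 2 | prev ⊥ | push {}
  [3] u=2 | in ⊥ | out ⊥ | ==
  [4] u=3 | in 2 | out 1 | ==
  [5] u=4 | in 1 | out 4 | prev ⊥ | push {3}
  [6] u=5 | in 2 | out 1 | ==
  [7] u=6 | in ⊤ | out ⊤ | prev ⊥ | push {2}
  [8] u=3 | in ⊤ | out ⊤ | prev 1 | push {0,1}
  [9] u=2 | in ⊤ | out ⊤ | prev ⊥ | push {4,6}
  [10] u=0 | in ⊤ | out ⊤ | prev 4 | push {}
  [11] u=1 | in ⊤ | out ⊤ | prev 2 | push {3,5}
  [12] u=4 | in ⊤ | out ⊤ | prev 4 | push {}
  [13] u=6 | in ⊤ | out ⊤ | ==
  [14] u=3 | in ⊤ | out ⊤ | ==
  [15] u=5 | in ⊤ | out ⊤ | prev 1 | push {1,4,6}
  [16] u=1 | in ⊤ | out ⊤ | ==
  [17] u=4 | in ⊤ | out ⊤ | ==
  [18] u=6 | in ⊤ | out ⊤ | ==

Converged values:
  [0] ⊤
  [1] ⊤
  [2] ⊤
  [3] ⊤
  [4] ⊤
  [5] ⊤
  [6] ⊤

⊤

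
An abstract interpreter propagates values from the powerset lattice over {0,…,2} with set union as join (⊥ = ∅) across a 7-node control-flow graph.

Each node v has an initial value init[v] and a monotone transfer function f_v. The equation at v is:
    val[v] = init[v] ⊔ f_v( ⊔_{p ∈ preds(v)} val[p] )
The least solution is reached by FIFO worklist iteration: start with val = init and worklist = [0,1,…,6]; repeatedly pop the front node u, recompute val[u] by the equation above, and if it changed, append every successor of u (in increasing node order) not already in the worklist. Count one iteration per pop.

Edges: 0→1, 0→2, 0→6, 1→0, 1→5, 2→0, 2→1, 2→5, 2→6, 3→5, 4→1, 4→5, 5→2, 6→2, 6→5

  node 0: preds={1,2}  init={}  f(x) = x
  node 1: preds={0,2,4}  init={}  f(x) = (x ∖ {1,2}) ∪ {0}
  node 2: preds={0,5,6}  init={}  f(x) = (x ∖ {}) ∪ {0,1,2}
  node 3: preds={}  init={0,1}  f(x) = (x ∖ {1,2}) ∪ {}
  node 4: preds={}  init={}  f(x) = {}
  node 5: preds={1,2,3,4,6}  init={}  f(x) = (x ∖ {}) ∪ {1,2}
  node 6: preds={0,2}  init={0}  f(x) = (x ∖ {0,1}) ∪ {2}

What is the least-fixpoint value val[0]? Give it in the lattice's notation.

Iteration log — 12 steps:
  step 1. node 0  ⊔preds={}  new={}  stable
  step 2. node 1  ⊔preds={}  new={0}  old={}  +wl: 0
  step 3. node 2  ⊔preds={0}  new={0,1,2}  old={}  +wl: 1
  step 4. node 3  ⊔preds={}  new={0,1}  stable
  step 5. node 4  ⊔preds={}  new={}  stable
  step 6. node 5  ⊔preds={0,1,2}  new={0,1,2}  old={}  +wl: 2
  step 7. node 6  ⊔preds={0,1,2}  new={0,2}  old={0}  +wl: 5
  step 8. node 0  ⊔preds={0,1,2}  new={0,1,2}  old={}  +wl: 6
  step 9. node 1  ⊔preds={0,1,2}  new={0}  stable
  step 10. node 2  ⊔preds={0,1,2}  new={0,1,2}  stable
  step 11. node 5  ⊔preds={0,1,2}  new={0,1,2}  stable
  step 12. node 6  ⊔preds={0,1,2}  new={0,2}  stable

Least fixpoint reached:
  node 0: {0,1,2}
  node 1: {0}
  node 2: {0,1,2}
  node 3: {0,1}
  node 4: {}
  node 5: {0,1,2}
  node 6: {0,2}

{0,1,2}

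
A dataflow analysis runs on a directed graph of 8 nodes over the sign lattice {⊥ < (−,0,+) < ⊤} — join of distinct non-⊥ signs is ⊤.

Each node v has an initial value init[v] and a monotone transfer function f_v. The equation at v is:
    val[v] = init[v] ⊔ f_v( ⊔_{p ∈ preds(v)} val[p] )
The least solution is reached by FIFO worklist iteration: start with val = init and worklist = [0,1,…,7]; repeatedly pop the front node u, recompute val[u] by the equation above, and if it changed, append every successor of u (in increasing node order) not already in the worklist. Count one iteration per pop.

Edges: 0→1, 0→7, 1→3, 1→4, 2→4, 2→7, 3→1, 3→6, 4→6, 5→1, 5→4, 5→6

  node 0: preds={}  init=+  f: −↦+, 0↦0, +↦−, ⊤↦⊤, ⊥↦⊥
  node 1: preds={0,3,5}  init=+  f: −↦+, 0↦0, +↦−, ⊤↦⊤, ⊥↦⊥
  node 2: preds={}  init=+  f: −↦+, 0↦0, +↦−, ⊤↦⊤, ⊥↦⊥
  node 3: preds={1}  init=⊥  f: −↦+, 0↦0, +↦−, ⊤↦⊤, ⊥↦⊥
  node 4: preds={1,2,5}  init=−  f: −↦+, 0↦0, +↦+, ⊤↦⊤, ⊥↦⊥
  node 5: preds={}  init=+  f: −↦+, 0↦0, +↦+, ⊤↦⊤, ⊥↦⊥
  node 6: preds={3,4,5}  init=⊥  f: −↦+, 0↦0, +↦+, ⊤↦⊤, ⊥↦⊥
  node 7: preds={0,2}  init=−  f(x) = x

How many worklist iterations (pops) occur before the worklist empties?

9

Iteration log — 9 steps:
  step 1. node 0  ⊔preds=⊥  new=+  stable
  step 2. node 1  ⊔preds=+  new=⊤  old=+  +wl: 
  step 3. node 2  ⊔preds=⊥  new=+  stable
  step 4. node 3  ⊔preds=⊤  new=⊤  old=⊥  +wl: 1
  step 5. node 4  ⊔preds=⊤  new=⊤  old=−  +wl: 
  step 6. node 5  ⊔preds=⊥  new=+  stable
  step 7. node 6  ⊔preds=⊤  new=⊤  old=⊥  +wl: 
  step 8. node 7  ⊔preds=+  new=⊤  old=−  +wl: 
  step 9. node 1  ⊔preds=⊤  new=⊤  stable

Least fixpoint reached:
  node 0: +
  node 1: ⊤
  node 2: +
  node 3: ⊤
  node 4: ⊤
  node 5: +
  node 6: ⊤
  node 7: ⊤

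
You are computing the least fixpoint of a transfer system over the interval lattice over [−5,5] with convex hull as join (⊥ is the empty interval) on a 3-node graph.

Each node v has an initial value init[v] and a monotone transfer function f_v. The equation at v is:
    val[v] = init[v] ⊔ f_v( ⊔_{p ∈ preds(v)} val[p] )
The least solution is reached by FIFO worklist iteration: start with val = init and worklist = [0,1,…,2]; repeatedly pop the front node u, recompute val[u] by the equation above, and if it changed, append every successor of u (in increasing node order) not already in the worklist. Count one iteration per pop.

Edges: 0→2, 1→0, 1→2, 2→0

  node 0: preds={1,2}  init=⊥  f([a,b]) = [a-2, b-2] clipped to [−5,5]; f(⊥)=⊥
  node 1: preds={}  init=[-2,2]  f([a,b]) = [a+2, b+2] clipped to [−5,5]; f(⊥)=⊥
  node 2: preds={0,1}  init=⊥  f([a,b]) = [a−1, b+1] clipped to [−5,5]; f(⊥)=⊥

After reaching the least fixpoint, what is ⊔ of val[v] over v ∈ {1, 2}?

Trace (5 dequeues):
  [1] u=0 | in [-2,2] | out [-4,0] | prev ⊥ | push {}
  [2] u=1 | in ⊥ | out [-2,2] | ==
  [3] u=2 | in [-4,2] | out [-5,3] | prev ⊥ | push {0}
  [4] u=0 | in [-5,3] | out [-5,1] | prev [-4,0] | push {2}
  [5] u=2 | in [-5,2] | out [-5,3] | ==

Converged values:
  [0] [-5,1]
  [1] [-2,2]
  [2] [-5,3]

[-5,3]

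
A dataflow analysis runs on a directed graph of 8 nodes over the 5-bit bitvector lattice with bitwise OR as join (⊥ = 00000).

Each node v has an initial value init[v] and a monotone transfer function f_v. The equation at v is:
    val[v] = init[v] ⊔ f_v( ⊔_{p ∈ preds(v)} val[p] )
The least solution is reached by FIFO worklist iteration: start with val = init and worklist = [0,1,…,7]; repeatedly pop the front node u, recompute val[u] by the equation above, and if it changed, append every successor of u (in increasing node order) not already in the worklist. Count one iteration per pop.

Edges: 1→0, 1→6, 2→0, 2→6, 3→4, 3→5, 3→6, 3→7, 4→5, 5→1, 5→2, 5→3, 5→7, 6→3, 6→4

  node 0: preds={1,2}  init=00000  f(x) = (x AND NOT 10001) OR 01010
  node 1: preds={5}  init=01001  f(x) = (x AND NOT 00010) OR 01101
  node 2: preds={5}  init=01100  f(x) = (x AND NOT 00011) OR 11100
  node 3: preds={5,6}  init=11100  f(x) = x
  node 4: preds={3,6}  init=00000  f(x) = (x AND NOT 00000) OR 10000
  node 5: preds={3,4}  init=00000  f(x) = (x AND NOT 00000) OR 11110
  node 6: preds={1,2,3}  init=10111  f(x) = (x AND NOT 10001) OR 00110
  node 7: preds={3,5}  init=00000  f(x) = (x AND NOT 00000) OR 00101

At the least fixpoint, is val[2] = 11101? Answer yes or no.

no

Worklist (15 pops):
  #1 pop 0: in=01101 → 01110 (was 00000); enqueue []
  #2 pop 1: in=00000 → 01101 (was 01001); enqueue [0]
  #3 pop 2: in=00000 → 11100 (was 01100); enqueue []
  #4 pop 3: in=10111 → 11111 (was 11100); enqueue []
  #5 pop 4: in=11111 → 11111 (was 00000); enqueue []
  #6 pop 5: in=11111 → 11111 (was 00000); enqueue [1,2,3]
  #7 pop 6: in=11111 → 11111 (was 10111); enqueue [4]
  #8 pop 7: in=11111 → 11111 (was 00000); enqueue []
  #9 pop 0: in=11101 → 01110 (no change)
  #10 pop 1: in=11111 → 11101 (was 01101); enqueue [0,6]
  #11 pop 2: in=11111 → 11100 (no change)
  #12 pop 3: in=11111 → 11111 (no change)
  #13 pop 4: in=11111 → 11111 (no change)
  #14 pop 0: in=11101 → 01110 (no change)
  #15 pop 6: in=11111 → 11111 (no change)

Fixpoint:
  val[0] = 01110
  val[1] = 11101
  val[2] = 11100
  val[3] = 11111
  val[4] = 11111
  val[5] = 11111
  val[6] = 11111
  val[7] = 11111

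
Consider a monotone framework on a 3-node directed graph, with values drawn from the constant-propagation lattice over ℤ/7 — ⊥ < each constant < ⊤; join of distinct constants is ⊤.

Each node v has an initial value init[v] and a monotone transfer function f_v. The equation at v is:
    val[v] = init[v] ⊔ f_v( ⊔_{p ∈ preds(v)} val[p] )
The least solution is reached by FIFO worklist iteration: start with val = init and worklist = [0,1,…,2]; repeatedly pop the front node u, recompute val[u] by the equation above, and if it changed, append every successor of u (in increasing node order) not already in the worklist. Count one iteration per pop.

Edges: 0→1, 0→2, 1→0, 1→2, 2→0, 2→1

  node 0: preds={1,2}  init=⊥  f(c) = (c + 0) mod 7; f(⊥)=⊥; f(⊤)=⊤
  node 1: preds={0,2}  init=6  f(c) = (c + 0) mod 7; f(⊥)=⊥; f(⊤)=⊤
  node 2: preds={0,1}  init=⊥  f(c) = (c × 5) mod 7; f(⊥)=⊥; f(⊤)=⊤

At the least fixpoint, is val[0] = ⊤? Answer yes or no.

Trace (8 dequeues):
  [1] u=0 | in 6 | out 6 | prev ⊥ | push {}
  [2] u=1 | in 6 | out 6 | ==
  [3] u=2 | in 6 | out 2 | prev ⊥ | push {0,1}
  [4] u=0 | in ⊤ | out ⊤ | prev 6 | push {2}
  [5] u=1 | in ⊤ | out ⊤ | prev 6 | push {0}
  [6] u=2 | in ⊤ | out ⊤ | prev 2 | push {1}
  [7] u=0 | in ⊤ | out ⊤ | ==
  [8] u=1 | in ⊤ | out ⊤ | ==

Converged values:
  [0] ⊤
  [1] ⊤
  [2] ⊤

yes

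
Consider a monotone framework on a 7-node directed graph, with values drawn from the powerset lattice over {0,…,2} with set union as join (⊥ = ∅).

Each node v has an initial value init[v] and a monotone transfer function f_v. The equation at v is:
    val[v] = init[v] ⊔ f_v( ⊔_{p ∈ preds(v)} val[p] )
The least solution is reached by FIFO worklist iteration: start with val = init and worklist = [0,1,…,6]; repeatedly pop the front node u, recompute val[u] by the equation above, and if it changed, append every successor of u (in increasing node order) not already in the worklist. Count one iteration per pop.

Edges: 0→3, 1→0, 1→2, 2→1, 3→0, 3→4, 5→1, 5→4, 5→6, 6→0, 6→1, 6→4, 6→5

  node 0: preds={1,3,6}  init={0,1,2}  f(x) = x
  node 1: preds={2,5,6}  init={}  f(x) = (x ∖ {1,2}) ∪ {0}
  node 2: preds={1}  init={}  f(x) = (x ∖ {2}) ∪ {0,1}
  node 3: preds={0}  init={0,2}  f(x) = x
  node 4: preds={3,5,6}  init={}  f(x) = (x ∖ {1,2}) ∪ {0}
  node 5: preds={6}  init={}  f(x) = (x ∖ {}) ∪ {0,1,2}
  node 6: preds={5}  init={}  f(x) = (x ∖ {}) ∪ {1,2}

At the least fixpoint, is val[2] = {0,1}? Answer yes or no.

yes

Trace (11 dequeues):
  [1] u=0 | in {0,2} | out {0,1,2} | ==
  [2] u=1 | in {} | out {0} | prev {} | push {0}
  [3] u=2 | in {0} | out {0,1} | prev {} | push {1}
  [4] u=3 | in {0,1,2} | out {0,1,2} | prev {0,2} | push {}
  [5] u=4 | in {0,1,2} | out {0} | prev {} | push {}
  [6] u=5 | in {} | out {0,1,2} | prev {} | push {4}
  [7] u=6 | in {0,1,2} | out {0,1,2} | prev {} | push {5}
  [8] u=0 | in {0,1,2} | out {0,1,2} | ==
  [9] u=1 | in {0,1,2} | out {0} | ==
  [10] u=4 | in {0,1,2} | out {0} | ==
  [11] u=5 | in {0,1,2} | out {0,1,2} | ==

Converged values:
  [0] {0,1,2}
  [1] {0}
  [2] {0,1}
  [3] {0,1,2}
  [4] {0}
  [5] {0,1,2}
  [6] {0,1,2}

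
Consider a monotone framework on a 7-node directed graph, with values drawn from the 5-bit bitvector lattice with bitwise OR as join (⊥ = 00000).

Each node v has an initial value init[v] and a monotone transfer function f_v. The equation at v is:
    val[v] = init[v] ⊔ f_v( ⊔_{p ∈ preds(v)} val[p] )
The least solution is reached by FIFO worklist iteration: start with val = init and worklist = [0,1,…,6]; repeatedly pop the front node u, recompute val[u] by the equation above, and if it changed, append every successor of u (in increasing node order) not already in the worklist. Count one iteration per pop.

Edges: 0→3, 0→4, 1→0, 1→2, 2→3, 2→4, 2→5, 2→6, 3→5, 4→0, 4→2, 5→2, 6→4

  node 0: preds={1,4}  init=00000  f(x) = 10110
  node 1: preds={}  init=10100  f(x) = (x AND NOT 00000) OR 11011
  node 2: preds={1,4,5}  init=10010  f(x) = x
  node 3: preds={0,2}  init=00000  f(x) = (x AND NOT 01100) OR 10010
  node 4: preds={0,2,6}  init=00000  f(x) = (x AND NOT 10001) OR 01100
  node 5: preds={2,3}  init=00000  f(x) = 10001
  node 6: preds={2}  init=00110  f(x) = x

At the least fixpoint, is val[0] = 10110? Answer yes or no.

yes

Trace (10 dequeues):
  [1] u=0 | in 10100 | out 10110 | prev 00000 | push {}
  [2] u=1 | in 00000 | out 11111 | prev 10100 | push {0}
  [3] u=2 | in 11111 | out 11111 | prev 10010 | push {}
  [4] u=3 | in 11111 | out 10011 | prev 00000 | push {}
  [5] u=4 | in 11111 | out 01110 | prev 00000 | push {2}
  [6] u=5 | in 11111 | out 10001 | prev 00000 | push {}
  [7] u=6 | in 11111 | out 11111 | prev 00110 | push {4}
  [8] u=0 | in 11111 | out 10110 | ==
  [9] u=2 | in 11111 | out 11111 | ==
  [10] u=4 | in 11111 | out 01110 | ==

Converged values:
  [0] 10110
  [1] 11111
  [2] 11111
  [3] 10011
  [4] 01110
  [5] 10001
  [6] 11111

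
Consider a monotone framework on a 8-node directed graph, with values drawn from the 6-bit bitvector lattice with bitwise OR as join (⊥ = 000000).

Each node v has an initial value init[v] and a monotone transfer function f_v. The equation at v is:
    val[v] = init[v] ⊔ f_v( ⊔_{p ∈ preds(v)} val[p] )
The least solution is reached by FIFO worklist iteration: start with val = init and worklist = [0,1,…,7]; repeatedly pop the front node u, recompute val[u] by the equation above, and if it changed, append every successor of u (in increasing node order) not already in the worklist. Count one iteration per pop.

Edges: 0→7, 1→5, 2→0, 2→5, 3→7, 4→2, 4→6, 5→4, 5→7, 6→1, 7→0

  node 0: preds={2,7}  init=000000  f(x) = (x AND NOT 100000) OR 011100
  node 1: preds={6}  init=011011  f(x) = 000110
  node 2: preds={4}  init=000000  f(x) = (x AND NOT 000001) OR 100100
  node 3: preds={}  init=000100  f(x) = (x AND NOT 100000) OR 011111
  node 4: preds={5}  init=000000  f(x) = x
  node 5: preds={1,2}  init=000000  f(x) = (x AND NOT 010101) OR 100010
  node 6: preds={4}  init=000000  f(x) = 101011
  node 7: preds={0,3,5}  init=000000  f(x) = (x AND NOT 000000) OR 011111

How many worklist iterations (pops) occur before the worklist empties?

Trace (16 dequeues):
  [1] u=0 | in 000000 | out 011100 | prev 000000 | push {}
  [2] u=1 | in 000000 | out 011111 | prev 011011 | push {}
  [3] u=2 | in 000000 | out 100100 | prev 000000 | push {0}
  [4] u=3 | in 000000 | out 011111 | prev 000100 | push {}
  [5] u=4 | in 000000 | out 000000 | ==
  [6] u=5 | in 111111 | out 101010 | prev 000000 | push {4}
  [7] u=6 | in 000000 | out 101011 | prev 000000 | push {1}
  [8] u=7 | in 111111 | out 111111 | prev 000000 | push {}
  [9] u=0 | in 111111 | out 011111 | prev 011100 | push {7}
  [10] u=4 | in 101010 | out 101010 | prev 000000 | push {2,6}
  [11] u=1 | in 101011 | out 011111 | ==
  [12] u=7 | in 111111 | out 111111 | ==
  [13] u=2 | in 101010 | out 101110 | prev 100100 | push {0,5}
  [14] u=6 | in 101010 | out 101011 | ==
  [15] u=0 | in 111111 | out 011111 | ==
  [16] u=5 | in 111111 | out 101010 | ==

Converged values:
  [0] 011111
  [1] 011111
  [2] 101110
  [3] 011111
  [4] 101010
  [5] 101010
  [6] 101011
  [7] 111111

16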